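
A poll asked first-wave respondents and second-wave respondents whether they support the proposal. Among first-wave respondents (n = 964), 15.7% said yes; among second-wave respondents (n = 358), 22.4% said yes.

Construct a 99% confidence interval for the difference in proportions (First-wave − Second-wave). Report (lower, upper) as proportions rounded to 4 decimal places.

SE₁ = √(p̂₁(1−p̂₁)/n₁) = √(0.1570·0.8430/964) = 0.01172; SE₂ = √(0.2240·0.7760/358) = 0.02204.
Independent samples: SE of the difference = √(SE₁² + SE₂²) = √(0.0001373584 + 0.0004857616) = 0.02496.
z* for 99% confidence is 2.576, so the margin of error is 2.576 × 0.02496 = 0.06430.
Point estimate p̂₁ − p̂₂ = 0.1570 − 0.2240 = -0.0670.
-0.0670 ± 0.06430 → (-0.1313, -0.0027).

(-0.1313, -0.0027)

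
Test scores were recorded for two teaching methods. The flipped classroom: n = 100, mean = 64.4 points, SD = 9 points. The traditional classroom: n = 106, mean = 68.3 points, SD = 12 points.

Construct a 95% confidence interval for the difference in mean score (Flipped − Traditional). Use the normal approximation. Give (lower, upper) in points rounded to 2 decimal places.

(-6.79, -1.01)

Standard errors of each mean: 9/√100 = 0.9000 and 12/√106 = 1.1655.
SE(x̄₁ − x̄₂) = √(0.9000² + 1.1655²) = 1.4725 for independent samples with unequal variances.
With z* = 1.960, the margin is 1.960 × 1.4725 = 2.8861.
x̄₁ − x̄₂ = 64.4 − 68.3 = -3.9000; the interval is -3.9000 ± 2.8861 = (-6.79, -1.01).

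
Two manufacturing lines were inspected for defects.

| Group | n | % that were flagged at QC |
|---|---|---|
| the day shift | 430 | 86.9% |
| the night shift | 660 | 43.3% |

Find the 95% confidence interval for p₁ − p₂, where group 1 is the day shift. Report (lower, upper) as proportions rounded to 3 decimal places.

(0.387, 0.485)

Each SE is √(p̂(1−p̂)/n): √(0.8690·0.1310/430) = 0.01627 and √(0.4330·0.5670/660) = 0.01929.
SE(p̂₁ − p̂₂) = √(SE₁² + SE₂²) = √(0.0002647129 + 0.0003721041) = 0.02524, since the two samples are independent.
At 95% confidence z* = 1.960; margin = 1.960 × 0.02524 = 0.04947.
The difference is 0.8690 − 0.4330 = 0.4360, so the interval is 0.4360 ± 0.04947 = (0.387, 0.485).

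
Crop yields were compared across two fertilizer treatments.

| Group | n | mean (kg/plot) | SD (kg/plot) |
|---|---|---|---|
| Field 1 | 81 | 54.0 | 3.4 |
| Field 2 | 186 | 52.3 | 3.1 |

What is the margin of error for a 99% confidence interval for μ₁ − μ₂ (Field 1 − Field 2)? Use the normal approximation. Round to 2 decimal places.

Per-group SEs: s₁/√n₁ = 3.4/√81 = 0.3778, s₂/√n₂ = 3.1/√186 = 0.2273.
Unpooled SE of the difference: √(0.14273284 + 0.05166529) = 0.4409.
Margin of error = z* · SE = 2.576 × 0.4409 = 1.1358.

1.14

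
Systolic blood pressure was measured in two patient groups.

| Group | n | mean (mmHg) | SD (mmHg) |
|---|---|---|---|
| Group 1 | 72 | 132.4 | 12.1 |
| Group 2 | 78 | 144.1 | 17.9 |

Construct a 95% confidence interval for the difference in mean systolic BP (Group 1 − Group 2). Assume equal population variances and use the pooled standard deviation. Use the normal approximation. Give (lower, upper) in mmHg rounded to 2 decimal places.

(-16.63, -6.77)

s_p = √[((n₁−1)s₁² + (n₂−1)s₂²)/(n₁+n₂−2)] = √[(71·12.1² + 77·17.9²)/148] = 15.3928.
SE = 15.3928·√(1/72 + 1/78) = 2.5156.
With z* = 1.960, margin = 1.960 × 2.5156 = 4.9306.
x̄₁ − x̄₂ = 132.4 − 144.1 = -11.7000; interval -11.7000 ± 4.9306 = (-16.63, -6.77).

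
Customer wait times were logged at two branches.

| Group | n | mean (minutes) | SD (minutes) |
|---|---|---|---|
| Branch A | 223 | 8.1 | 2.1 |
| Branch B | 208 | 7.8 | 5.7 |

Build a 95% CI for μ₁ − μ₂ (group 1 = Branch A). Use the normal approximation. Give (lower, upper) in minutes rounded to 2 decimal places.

SE₁ = s₁/√n₁ = 2.1/√223 = 0.1406; SE₂ = 5.7/√208 = 0.3952.
Independent samples, unequal variances: SE_diff = √(SE₁² + SE₂²) = √(0.01976836 + 0.15618304) = 0.4195.
z* = 1.960, so margin of error = 1.960 × 0.4195 = 0.8222.
Difference in means = 8.1 − 7.8 = 0.3000.
0.3000 ± 0.8222 → (-0.52, 1.12).

(-0.52, 1.12)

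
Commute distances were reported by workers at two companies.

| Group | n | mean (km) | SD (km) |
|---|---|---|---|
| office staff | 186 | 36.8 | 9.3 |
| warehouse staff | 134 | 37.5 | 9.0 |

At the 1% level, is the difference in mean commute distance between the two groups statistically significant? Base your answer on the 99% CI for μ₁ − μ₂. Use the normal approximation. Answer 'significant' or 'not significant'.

not significant

Standard errors of each mean: 9.3/√186 = 0.6819 and 9.0/√134 = 0.7775.
SE(x̄₁ − x̄₂) = √(0.6819² + 0.7775²) = 1.0342 for independent samples with unequal variances.
With z* = 2.576, the margin is 2.576 × 1.0342 = 2.6641.
x̄₁ − x̄₂ = 36.8 − 37.5 = -0.7000; the interval is -0.7000 ± 2.6641 = (-3.3641, 1.9641).
The interval (-3.3641, 1.9641) contains 0, so the difference is not significant.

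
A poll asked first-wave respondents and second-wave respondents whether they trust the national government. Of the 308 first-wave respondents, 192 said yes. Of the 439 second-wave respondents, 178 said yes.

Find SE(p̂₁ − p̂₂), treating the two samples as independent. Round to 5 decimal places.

First, p̂₁ = 192/308 = 0.6234; p̂₂ = 178/439 = 0.4055.
The two standard errors are √(0.6234×0.3766/308) = 0.02761 and √(0.4055×0.5945/439) = 0.02343.
Because the samples are independent, SE_diff = √(0.02761² + 0.02343²) = 0.03621.

0.03621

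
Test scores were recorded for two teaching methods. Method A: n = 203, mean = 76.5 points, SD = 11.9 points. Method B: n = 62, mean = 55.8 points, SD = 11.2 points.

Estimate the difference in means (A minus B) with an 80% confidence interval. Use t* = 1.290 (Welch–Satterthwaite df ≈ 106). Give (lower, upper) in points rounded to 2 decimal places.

(18.57, 22.83)

Standard errors of each mean: 11.9/√203 = 0.8352 and 11.2/√62 = 1.4224.
SE(x̄₁ − x̄₂) = √(0.8352² + 1.4224²) = 1.6495 for independent samples with unequal variances.
With t* = 1.290, the margin is 1.290 × 1.6495 = 2.1279.
x̄₁ − x̄₂ = 76.5 − 55.8 = 20.7000; the interval is 20.7000 ± 2.1279 = (18.57, 22.83).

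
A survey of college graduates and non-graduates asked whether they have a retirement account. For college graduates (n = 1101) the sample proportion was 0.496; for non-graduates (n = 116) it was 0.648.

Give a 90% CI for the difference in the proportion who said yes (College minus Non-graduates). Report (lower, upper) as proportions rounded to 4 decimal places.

Each SE is √(p̂(1−p̂)/n): √(0.4960·0.5040/1101) = 0.01507 and √(0.6480·0.3520/116) = 0.04434.
SE(p̂₁ − p̂₂) = √(SE₁² + SE₂²) = √(0.0002271049 + 0.0019660356) = 0.04683, since the two samples are independent.
At 90% confidence z* = 1.645; margin = 1.645 × 0.04683 = 0.07704.
The difference is 0.4960 − 0.6480 = -0.1520, so the interval is -0.1520 ± 0.07704 = (-0.2290, -0.0750).

(-0.2290, -0.0750)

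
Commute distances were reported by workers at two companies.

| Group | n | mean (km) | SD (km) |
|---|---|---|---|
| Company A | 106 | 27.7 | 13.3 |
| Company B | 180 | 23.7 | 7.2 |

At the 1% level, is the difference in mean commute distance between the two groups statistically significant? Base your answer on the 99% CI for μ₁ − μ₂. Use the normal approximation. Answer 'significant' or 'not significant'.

significant

Standard errors of each mean: 13.3/√106 = 1.2918 and 7.2/√180 = 0.5367.
SE(x̄₁ − x̄₂) = √(1.2918² + 0.5367²) = 1.3989 for independent samples with unequal variances.
With z* = 2.576, the margin is 2.576 × 1.3989 = 3.6036.
x̄₁ − x̄₂ = 27.7 − 23.7 = 4.0000; the interval is 4.0000 ± 3.6036 = (0.3964, 7.6036).
The interval (0.3964, 7.6036) does not contain 0, so the difference is significant.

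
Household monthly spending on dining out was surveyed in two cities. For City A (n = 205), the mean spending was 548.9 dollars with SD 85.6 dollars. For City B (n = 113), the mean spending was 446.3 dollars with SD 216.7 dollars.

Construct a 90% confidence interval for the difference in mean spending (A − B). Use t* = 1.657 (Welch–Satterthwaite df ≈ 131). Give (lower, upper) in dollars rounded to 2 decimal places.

SE₁ = s₁/√n₁ = 85.6/√205 = 5.9786; SE₂ = 216.7/√113 = 20.3854.
Independent samples, unequal variances: SE_diff = √(SE₁² + SE₂²) = √(35.74365796 + 415.56453316) = 21.2440.
t* = 1.657, so margin of error = 1.657 × 21.2440 = 35.2013.
Difference in means = 548.9 − 446.3 = 102.6000.
102.6000 ± 35.2013 → (67.40, 137.80).

(67.40, 137.80)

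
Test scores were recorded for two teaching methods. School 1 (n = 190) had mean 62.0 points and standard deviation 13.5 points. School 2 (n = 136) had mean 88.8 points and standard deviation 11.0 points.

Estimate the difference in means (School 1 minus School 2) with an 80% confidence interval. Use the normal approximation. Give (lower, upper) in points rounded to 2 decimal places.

SE₁ = s₁/√n₁ = 13.5/√190 = 0.9794; SE₂ = 11.0/√136 = 0.9432.
Independent samples, unequal variances: SE_diff = √(SE₁² + SE₂²) = √(0.95922436 + 0.88962624) = 1.3597.
z* = 1.282, so margin of error = 1.282 × 1.3597 = 1.7431.
Difference in means = 62.0 − 88.8 = -26.8000.
-26.8000 ± 1.7431 → (-28.54, -25.06).

(-28.54, -25.06)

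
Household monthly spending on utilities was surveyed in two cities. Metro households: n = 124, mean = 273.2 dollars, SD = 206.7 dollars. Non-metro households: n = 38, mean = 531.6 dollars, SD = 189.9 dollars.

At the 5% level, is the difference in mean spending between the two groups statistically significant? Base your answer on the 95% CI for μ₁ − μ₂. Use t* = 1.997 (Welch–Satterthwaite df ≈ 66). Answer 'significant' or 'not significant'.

significant

Standard errors of each mean: 206.7/√124 = 18.5622 and 189.9/√38 = 30.8058.
SE(x̄₁ − x̄₂) = √(18.5622² + 30.8058²) = 35.9660 for independent samples with unequal variances.
With t* = 1.997, the margin is 1.997 × 35.9660 = 71.8241.
x̄₁ − x̄₂ = 273.2 − 531.6 = -258.4000; the interval is -258.4000 ± 71.8241 = (-330.2241, -186.5759).
The interval (-330.2241, -186.5759) does not contain 0, so the difference is significant.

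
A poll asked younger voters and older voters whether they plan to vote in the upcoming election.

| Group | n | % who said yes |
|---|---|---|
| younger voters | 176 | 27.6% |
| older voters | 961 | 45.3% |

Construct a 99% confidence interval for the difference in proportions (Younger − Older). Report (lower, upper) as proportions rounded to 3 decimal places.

Each SE is √(p̂(1−p̂)/n): √(0.2760·0.7240/176) = 0.03370 and √(0.4530·0.5470/961) = 0.01606.
SE(p̂₁ − p̂₂) = √(SE₁² + SE₂²) = √(0.00113569 + 0.0002579236) = 0.03733, since the two samples are independent.
At 99% confidence z* = 2.576; margin = 2.576 × 0.03733 = 0.09616.
The difference is 0.2760 − 0.4530 = -0.1770, so the interval is -0.1770 ± 0.09616 = (-0.273, -0.081).

(-0.273, -0.081)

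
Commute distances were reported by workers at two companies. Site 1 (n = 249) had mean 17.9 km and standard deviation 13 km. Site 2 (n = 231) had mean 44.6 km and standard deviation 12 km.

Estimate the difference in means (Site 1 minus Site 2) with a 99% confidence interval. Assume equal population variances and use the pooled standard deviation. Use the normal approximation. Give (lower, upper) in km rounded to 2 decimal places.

s_p = √[((n₁−1)s₁² + (n₂−1)s₂²)/(n₁+n₂−2)] = √[(248·13² + 230·12²)/478] = 12.5288.
SE = 12.5288·√(1/249 + 1/231) = 1.1445.
With z* = 2.576, margin = 2.576 × 1.1445 = 2.9482.
x̄₁ − x̄₂ = 17.9 − 44.6 = -26.7000; interval -26.7000 ± 2.9482 = (-29.65, -23.75).

(-29.65, -23.75)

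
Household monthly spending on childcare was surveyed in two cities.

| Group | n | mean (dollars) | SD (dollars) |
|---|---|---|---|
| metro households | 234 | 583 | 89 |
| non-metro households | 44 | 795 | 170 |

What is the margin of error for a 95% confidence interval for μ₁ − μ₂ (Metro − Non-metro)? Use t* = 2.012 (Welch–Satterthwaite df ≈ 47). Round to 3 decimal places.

52.877

Standard errors of each mean: 89/√234 = 5.8181 and 170/√44 = 25.6285.
SE(x̄₁ − x̄₂) = √(5.8181² + 25.6285²) = 26.2806 for independent samples with unequal variances.
With t* = 2.012, the margin is 2.012 × 26.2806 = 52.8766.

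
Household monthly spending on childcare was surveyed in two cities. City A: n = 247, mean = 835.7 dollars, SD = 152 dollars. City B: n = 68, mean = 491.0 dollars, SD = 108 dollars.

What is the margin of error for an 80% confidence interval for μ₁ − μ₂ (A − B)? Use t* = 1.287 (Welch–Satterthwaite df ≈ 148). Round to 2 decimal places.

SE₁ = s₁/√n₁ = 152/√247 = 9.6715; SE₂ = 108/√68 = 13.0969.
Independent samples, unequal variances: SE_diff = √(SE₁² + SE₂²) = √(93.53791225 + 171.52878961) = 16.2809.
t* = 1.287, so margin of error = 1.287 × 16.2809 = 20.9535.

20.95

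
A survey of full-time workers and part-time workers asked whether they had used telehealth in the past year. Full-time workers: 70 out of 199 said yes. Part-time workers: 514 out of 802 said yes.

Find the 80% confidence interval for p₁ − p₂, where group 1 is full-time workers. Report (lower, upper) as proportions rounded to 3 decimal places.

(-0.338, -0.241)

First, p̂₁ = 70/199 = 0.3518; p̂₂ = 514/802 = 0.6409.
The two standard errors are √(0.3518×0.6482/199) = 0.03385 and √(0.6409×0.3591/802) = 0.01694.
Because the samples are independent, SE_diff = √(0.03385² + 0.01694²) = 0.03785.
Using z* = 1.282 for 80%, ME = 1.282 × 0.03785 = 0.04852.
p̂₁ − p̂₂ = -0.2891; interval -0.2891 ± 0.04852 gives (-0.338, -0.241).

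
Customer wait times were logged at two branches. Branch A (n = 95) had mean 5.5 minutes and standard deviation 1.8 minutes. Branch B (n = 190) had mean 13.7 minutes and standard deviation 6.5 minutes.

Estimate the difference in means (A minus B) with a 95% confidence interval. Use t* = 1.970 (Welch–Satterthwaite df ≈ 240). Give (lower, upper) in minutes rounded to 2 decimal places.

(-9.20, -7.20)

SE₁ = s₁/√n₁ = 1.8/√95 = 0.1847; SE₂ = 6.5/√190 = 0.4716.
Independent samples, unequal variances: SE_diff = √(SE₁² + SE₂²) = √(0.03411409 + 0.22240656) = 0.5065.
t* = 1.970, so margin of error = 1.970 × 0.5065 = 0.9978.
Difference in means = 5.5 − 13.7 = -8.2000.
-8.2000 ± 0.9978 → (-9.20, -7.20).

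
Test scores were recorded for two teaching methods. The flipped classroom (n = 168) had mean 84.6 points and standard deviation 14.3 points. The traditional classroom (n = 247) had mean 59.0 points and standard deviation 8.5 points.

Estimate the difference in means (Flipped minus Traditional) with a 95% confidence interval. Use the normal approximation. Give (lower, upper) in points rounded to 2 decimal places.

(23.19, 28.01)

Standard errors of each mean: 14.3/√168 = 1.1033 and 8.5/√247 = 0.5408.
SE(x̄₁ − x̄₂) = √(1.1033² + 0.5408²) = 1.2287 for independent samples with unequal variances.
With z* = 1.960, the margin is 1.960 × 1.2287 = 2.4083.
x̄₁ − x̄₂ = 84.6 − 59.0 = 25.6000; the interval is 25.6000 ± 2.4083 = (23.19, 28.01).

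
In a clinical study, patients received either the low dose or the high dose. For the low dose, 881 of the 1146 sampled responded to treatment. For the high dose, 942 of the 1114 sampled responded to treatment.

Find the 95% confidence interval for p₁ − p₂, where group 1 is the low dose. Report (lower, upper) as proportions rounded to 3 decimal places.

p̂₁ = 881/1146 = 0.7688 and p̂₂ = 942/1114 = 0.8456.
SE₁ = √(p̂₁(1−p̂₁)/n₁) = √(0.7688·0.2312/1146) = 0.01245; SE₂ = √(0.8456·0.1544/1114) = 0.01083.
Independent samples: SE of the difference = √(SE₁² + SE₂²) = √(0.0001550025 + 0.0001172889) = 0.01650.
z* for 95% confidence is 1.960, so the margin of error is 1.960 × 0.01650 = 0.03234.
Point estimate p̂₁ − p̂₂ = 0.7688 − 0.8456 = -0.0768.
-0.0768 ± 0.03234 → (-0.109, -0.044).

(-0.109, -0.044)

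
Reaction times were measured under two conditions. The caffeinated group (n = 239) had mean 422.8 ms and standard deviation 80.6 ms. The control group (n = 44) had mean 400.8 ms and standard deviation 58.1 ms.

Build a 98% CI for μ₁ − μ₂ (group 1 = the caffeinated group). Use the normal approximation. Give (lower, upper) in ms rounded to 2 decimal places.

(-1.71, 45.71)

Per-group SEs: s₁/√n₁ = 80.6/√239 = 5.2136, s₂/√n₂ = 58.1/√44 = 8.7589.
Unpooled SE of the difference: √(27.18162496 + 76.71832921) = 10.1931.
Margin of error = z* · SE = 2.326 × 10.1931 = 23.7092.
x̄₁ − x̄₂ = 422.8 − 400.8 = 22.0000.
CI: 22.0000 ± 23.7092 = (-1.71, 45.71).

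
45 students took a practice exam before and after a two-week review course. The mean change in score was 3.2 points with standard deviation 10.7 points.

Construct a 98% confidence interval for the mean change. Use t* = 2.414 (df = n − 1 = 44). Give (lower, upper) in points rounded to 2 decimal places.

Paired design: SE = s_d/√n = 10.7/√45 = 1.5951.
t* = 2.414; margin of error = 2.414 × 1.5951 = 3.8506.
3.2 ± 3.8506 → (-0.65, 7.05).

(-0.65, 7.05)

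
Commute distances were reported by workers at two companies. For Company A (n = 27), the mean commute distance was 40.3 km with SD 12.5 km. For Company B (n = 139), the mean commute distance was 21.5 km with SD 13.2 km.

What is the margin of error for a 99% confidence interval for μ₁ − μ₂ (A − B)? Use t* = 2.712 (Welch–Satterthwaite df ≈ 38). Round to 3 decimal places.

Standard errors of each mean: 12.5/√27 = 2.4056 and 13.2/√139 = 1.1196.
SE(x̄₁ − x̄₂) = √(2.4056² + 1.1196²) = 2.6534 for independent samples with unequal variances.
With t* = 2.712, the margin is 2.712 × 2.6534 = 7.1960.

7.196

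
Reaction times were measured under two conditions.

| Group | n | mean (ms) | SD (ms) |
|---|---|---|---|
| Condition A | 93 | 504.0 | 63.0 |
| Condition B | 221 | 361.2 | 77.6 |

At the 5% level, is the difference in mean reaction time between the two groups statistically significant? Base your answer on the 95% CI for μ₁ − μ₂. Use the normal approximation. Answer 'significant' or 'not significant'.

significant

SE₁ = s₁/√n₁ = 63.0/√93 = 6.5328; SE₂ = 77.6/√221 = 5.2199.
Independent samples, unequal variances: SE_diff = √(SE₁² + SE₂²) = √(42.67747584 + 27.24735601) = 8.3621.
z* = 1.960, so margin of error = 1.960 × 8.3621 = 16.3897.
Difference in means = 504.0 − 361.2 = 142.8000.
142.8000 ± 16.3897 → (126.4103, 159.1897).
The interval (126.4103, 159.1897) does not contain 0, so the difference is significant.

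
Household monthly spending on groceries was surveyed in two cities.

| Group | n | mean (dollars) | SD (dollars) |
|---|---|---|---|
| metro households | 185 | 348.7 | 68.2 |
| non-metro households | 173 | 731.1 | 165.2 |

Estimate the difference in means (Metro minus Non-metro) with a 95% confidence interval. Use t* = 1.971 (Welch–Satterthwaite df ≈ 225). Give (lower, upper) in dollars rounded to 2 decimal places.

(-409.06, -355.74)

Standard errors of each mean: 68.2/√185 = 5.0142 and 165.2/√173 = 12.5599.
SE(x̄₁ − x̄₂) = √(5.0142² + 12.5599²) = 13.5238 for independent samples with unequal variances.
With t* = 1.971, the margin is 1.971 × 13.5238 = 26.6554.
x̄₁ − x̄₂ = 348.7 − 731.1 = -382.4000; the interval is -382.4000 ± 26.6554 = (-409.06, -355.74).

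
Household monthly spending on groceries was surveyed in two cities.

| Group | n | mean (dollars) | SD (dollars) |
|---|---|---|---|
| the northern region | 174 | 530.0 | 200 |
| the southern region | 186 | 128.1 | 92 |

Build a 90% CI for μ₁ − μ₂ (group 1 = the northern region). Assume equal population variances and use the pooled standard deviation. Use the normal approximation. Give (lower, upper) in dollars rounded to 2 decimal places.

(375.19, 428.61)

s_p = √[((n₁−1)s₁² + (n₂−1)s₂²)/(n₁+n₂−2)] = √[(173·200² + 185·92²)/358] = 153.9593.
SE = 153.9593·√(1/174 + 1/186) = 16.2378.
With z* = 1.645, margin = 1.645 × 16.2378 = 26.7112.
x̄₁ − x̄₂ = 530.0 − 128.1 = 401.9000; interval 401.9000 ± 26.7112 = (375.19, 428.61).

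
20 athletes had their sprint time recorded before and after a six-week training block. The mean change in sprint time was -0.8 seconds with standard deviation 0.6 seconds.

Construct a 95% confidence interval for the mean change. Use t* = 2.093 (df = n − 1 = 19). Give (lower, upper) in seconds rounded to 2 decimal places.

(-1.08, -0.52)

This is a matched-pairs design, so SE = s_d/√n = 0.6/√20 = 0.1342.
Margin = 2.093 × 0.1342 = 0.2809; the interval is -0.8 ± 0.2809 = (-1.08, -0.52).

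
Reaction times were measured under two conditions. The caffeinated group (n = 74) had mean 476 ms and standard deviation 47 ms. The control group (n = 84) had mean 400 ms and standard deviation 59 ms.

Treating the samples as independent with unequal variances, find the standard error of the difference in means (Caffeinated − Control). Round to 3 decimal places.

Per-group SEs: s₁/√n₁ = 47/√74 = 5.4636, s₂/√n₂ = 59/√84 = 6.4374.
Unpooled SE of the difference: √(29.85092496 + 41.44011876) = 8.4434.

8.443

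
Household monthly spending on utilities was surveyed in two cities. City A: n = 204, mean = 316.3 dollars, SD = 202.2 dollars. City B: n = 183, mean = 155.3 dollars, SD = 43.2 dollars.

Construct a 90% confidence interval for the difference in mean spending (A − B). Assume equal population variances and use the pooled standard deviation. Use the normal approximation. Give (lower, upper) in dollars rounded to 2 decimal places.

(135.91, 186.09)

Pooled variance s_p² = [203·202.2² + 182·43.2²] / (204+183−2) = 22439.6836, so s_p = 149.7988.
SE_diff = s_p·√(1/n₁ + 1/n₂) = 149.7988·√(1/204 + 1/183) = 15.2519.
z* = 1.645; margin = 1.645 × 15.2519 = 25.0894.
Difference = 316.3 − 155.3 = 161.0000.
161.0000 ± 25.0894 → (135.91, 186.09).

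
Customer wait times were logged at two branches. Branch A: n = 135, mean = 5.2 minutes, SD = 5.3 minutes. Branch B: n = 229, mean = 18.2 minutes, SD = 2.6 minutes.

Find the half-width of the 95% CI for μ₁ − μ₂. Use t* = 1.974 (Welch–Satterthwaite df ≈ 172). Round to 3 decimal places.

Standard errors of each mean: 5.3/√135 = 0.4562 and 2.6/√229 = 0.1718.
SE(x̄₁ − x̄₂) = √(0.4562² + 0.1718²) = 0.4875 for independent samples with unequal variances.
With t* = 1.974, the margin is 1.974 × 0.4875 = 0.9623.

0.962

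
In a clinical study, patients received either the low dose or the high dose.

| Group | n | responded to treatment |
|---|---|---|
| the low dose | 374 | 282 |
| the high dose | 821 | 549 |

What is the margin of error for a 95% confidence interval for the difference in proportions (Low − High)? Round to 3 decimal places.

Sample proportions: 282/374 = 0.7540, 549/821 = 0.6687.
Each SE is √(p̂(1−p̂)/n): √(0.7540·0.2460/374) = 0.02227 and √(0.6687·0.3313/821) = 0.01643.
SE(p̂₁ − p̂₂) = √(SE₁² + SE₂²) = √(0.0004959529 + 0.0002699449) = 0.02767, since the two samples are independent.
At 95% confidence z* = 1.960; margin = 1.960 × 0.02767 = 0.05423.

0.054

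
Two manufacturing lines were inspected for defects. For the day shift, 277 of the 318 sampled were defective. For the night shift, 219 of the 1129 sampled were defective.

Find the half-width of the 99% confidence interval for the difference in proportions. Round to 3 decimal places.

p̂₁ = 277/318 = 0.8711 and p̂₂ = 219/1129 = 0.1940.
SE₁ = √(p̂₁(1−p̂₁)/n₁) = √(0.8711·0.1289/318) = 0.01879; SE₂ = √(0.1940·0.8060/1129) = 0.01177.
Independent samples: SE of the difference = √(SE₁² + SE₂²) = √(0.0003530641 + 0.0001385329) = 0.02217.
z* for 99% confidence is 2.576, so the margin of error is 2.576 × 0.02217 = 0.05711.

0.057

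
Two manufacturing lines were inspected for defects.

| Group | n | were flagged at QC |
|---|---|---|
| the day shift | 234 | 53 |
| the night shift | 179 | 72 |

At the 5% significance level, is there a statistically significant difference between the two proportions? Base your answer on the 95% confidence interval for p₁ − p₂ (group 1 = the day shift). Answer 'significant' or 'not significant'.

significant

First, p̂₁ = 53/234 = 0.2265; p̂₂ = 72/179 = 0.4022.
The two standard errors are √(0.2265×0.7735/234) = 0.02736 and √(0.4022×0.5978/179) = 0.03665.
Because the samples are independent, SE_diff = √(0.02736² + 0.03665²) = 0.04574.
Using z* = 1.960 for 95%, ME = 1.960 × 0.04574 = 0.08965.
p̂₁ − p̂₂ = -0.1757; interval -0.1757 ± 0.08965 gives (-0.26535, -0.08605).
The interval (-0.26535, -0.08605) does not contain 0, so the difference is significant.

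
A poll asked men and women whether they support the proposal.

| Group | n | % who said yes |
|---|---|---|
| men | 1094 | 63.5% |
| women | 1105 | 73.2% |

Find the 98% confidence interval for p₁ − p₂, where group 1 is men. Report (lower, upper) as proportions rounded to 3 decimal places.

The two standard errors are √(0.6350×0.3650/1094) = 0.01456 and √(0.7320×0.2680/1105) = 0.01332.
Because the samples are independent, SE_diff = √(0.01456² + 0.01332²) = 0.01973.
Using z* = 2.326 for 98%, ME = 2.326 × 0.01973 = 0.04589.
p̂₁ − p̂₂ = -0.0970; interval -0.0970 ± 0.04589 gives (-0.143, -0.051).

(-0.143, -0.051)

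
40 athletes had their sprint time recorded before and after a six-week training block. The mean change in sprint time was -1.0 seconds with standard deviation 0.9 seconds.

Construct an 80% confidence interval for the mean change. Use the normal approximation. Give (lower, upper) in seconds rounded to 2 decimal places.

(-1.18, -0.82)

This is a matched-pairs design, so SE = s_d/√n = 0.9/√40 = 0.1423.
Margin = 1.282 × 0.1423 = 0.1824; the interval is -1.0 ± 0.1824 = (-1.18, -0.82).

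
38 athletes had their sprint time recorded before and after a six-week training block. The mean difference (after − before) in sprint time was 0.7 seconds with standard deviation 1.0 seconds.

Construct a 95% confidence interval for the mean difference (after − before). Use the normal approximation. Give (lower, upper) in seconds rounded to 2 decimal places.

This is a matched-pairs design, so SE = s_d/√n = 1.0/√38 = 0.1622.
Margin = 1.960 × 0.1622 = 0.3179; the interval is 0.7 ± 0.3179 = (0.38, 1.02).

(0.38, 1.02)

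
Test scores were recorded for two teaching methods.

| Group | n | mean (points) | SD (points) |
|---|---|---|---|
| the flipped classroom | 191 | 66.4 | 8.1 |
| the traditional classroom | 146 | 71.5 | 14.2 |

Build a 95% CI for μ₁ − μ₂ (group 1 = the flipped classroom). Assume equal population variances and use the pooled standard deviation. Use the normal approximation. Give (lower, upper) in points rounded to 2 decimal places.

(-7.50, -2.70)

Pooled variance s_p² = [190·8.1² + 145·14.2²] / (191+146−2) = 124.4887, so s_p = 11.1575.
SE_diff = s_p·√(1/n₁ + 1/n₂) = 11.1575·√(1/191 + 1/146) = 1.2266.
z* = 1.960; margin = 1.960 × 1.2266 = 2.4041.
Difference = 66.4 − 71.5 = -5.1000.
-5.1000 ± 2.4041 → (-7.50, -2.70).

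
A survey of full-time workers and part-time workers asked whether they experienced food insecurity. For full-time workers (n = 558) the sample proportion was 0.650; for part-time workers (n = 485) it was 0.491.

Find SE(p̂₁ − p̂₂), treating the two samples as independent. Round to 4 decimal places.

SE₁ = √(p̂₁(1−p̂₁)/n₁) = √(0.6500·0.3500/558) = 0.02019; SE₂ = √(0.4910·0.5090/485) = 0.02270.
Independent samples: SE of the difference = √(SE₁² + SE₂²) = √(0.0004076361 + 0.00051529) = 0.03038.

0.0304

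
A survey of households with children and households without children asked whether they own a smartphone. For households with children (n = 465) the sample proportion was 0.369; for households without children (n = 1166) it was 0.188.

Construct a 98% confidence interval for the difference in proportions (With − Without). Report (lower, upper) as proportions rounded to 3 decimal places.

Each SE is √(p̂(1−p̂)/n): √(0.3690·0.6310/465) = 0.02238 and √(0.1880·0.8120/1166) = 0.01144.
SE(p̂₁ − p̂₂) = √(SE₁² + SE₂²) = √(0.0005008644 + 0.0001308736) = 0.02513, since the two samples are independent.
At 98% confidence z* = 2.326; margin = 2.326 × 0.02513 = 0.05845.
The difference is 0.3690 − 0.1880 = 0.1810, so the interval is 0.1810 ± 0.05845 = (0.123, 0.239).

(0.123, 0.239)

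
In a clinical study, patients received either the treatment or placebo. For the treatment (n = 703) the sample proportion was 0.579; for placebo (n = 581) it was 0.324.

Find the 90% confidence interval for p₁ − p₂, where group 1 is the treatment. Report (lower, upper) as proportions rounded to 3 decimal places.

(0.211, 0.299)

Each SE is √(p̂(1−p̂)/n): √(0.5790·0.4210/703) = 0.01862 and √(0.3240·0.6760/581) = 0.01942.
SE(p̂₁ − p̂₂) = √(SE₁² + SE₂²) = √(0.0003467044 + 0.0003771364) = 0.02690, since the two samples are independent.
At 90% confidence z* = 1.645; margin = 1.645 × 0.02690 = 0.04425.
The difference is 0.5790 − 0.3240 = 0.2550, so the interval is 0.2550 ± 0.04425 = (0.211, 0.299).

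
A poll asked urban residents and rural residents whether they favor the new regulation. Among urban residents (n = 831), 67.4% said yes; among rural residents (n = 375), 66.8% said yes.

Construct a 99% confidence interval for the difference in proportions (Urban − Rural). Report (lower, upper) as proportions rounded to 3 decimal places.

Each SE is √(p̂(1−p̂)/n): √(0.6740·0.3260/831) = 0.01626 and √(0.6680·0.3320/375) = 0.02432.
SE(p̂₁ − p̂₂) = √(SE₁² + SE₂²) = √(0.0002643876 + 0.0005914624) = 0.02925, since the two samples are independent.
At 99% confidence z* = 2.576; margin = 2.576 × 0.02925 = 0.07535.
The difference is 0.6740 − 0.6680 = 0.0060, so the interval is 0.0060 ± 0.07535 = (-0.069, 0.081).

(-0.069, 0.081)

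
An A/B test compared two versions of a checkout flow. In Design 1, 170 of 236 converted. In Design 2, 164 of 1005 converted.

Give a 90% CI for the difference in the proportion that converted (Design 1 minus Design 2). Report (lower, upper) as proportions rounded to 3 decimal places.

First, p̂₁ = 170/236 = 0.7203; p̂₂ = 164/1005 = 0.1632.
The two standard errors are √(0.7203×0.2797/236) = 0.02922 and √(0.1632×0.8368/1005) = 0.01166.
Because the samples are independent, SE_diff = √(0.02922² + 0.01166²) = 0.03146.
Using z* = 1.645 for 90%, ME = 1.645 × 0.03146 = 0.05175.
p̂₁ − p̂₂ = 0.5571; interval 0.5571 ± 0.05175 gives (0.505, 0.609).

(0.505, 0.609)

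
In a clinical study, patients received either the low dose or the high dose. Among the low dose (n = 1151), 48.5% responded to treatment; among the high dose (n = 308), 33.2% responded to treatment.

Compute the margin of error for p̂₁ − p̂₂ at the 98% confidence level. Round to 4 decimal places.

0.0712

Each SE is √(p̂(1−p̂)/n): √(0.4850·0.5150/1151) = 0.01473 and √(0.3320·0.6680/308) = 0.02683.
SE(p̂₁ − p̂₂) = √(SE₁² + SE₂²) = √(0.0002169729 + 0.0007198489) = 0.03061, since the two samples are independent.
At 98% confidence z* = 2.326; margin = 2.326 × 0.03061 = 0.07120.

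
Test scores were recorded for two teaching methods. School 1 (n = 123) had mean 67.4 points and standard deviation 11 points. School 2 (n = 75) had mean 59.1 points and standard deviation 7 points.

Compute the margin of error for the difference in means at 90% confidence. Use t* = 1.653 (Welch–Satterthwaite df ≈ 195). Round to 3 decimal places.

2.115

Standard errors of each mean: 11/√123 = 0.9918 and 7/√75 = 0.8083.
SE(x̄₁ − x̄₂) = √(0.9918² + 0.8083²) = 1.2795 for independent samples with unequal variances.
With t* = 1.653, the margin is 1.653 × 1.2795 = 2.1150.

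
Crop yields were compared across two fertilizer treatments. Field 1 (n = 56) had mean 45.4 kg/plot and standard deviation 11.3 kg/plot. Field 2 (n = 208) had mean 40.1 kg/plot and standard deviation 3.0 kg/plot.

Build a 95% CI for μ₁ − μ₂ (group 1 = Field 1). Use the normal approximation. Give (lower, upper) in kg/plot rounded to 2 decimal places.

Per-group SEs: s₁/√n₁ = 11.3/√56 = 1.5100, s₂/√n₂ = 3.0/√208 = 0.2080.
Unpooled SE of the difference: √(2.2801 + 0.043264) = 1.5243.
Margin of error = z* · SE = 1.960 × 1.5243 = 2.9876.
x̄₁ − x̄₂ = 45.4 − 40.1 = 5.3000.
CI: 5.3000 ± 2.9876 = (2.31, 8.29).

(2.31, 8.29)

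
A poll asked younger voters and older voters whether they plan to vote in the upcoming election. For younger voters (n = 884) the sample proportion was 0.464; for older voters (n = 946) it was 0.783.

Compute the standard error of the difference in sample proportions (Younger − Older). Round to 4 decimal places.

The two standard errors are √(0.4640×0.5360/884) = 0.01677 and √(0.7830×0.2170/946) = 0.01340.
Because the samples are independent, SE_diff = √(0.01677² + 0.01340²) = 0.02147.

0.0215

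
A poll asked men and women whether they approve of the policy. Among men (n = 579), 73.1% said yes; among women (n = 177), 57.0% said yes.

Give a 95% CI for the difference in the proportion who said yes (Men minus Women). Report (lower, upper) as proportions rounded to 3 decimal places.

(0.080, 0.242)

The two standard errors are √(0.7310×0.2690/579) = 0.01843 and √(0.5700×0.4300/177) = 0.03721.
Because the samples are independent, SE_diff = √(0.01843² + 0.03721²) = 0.04152.
Using z* = 1.960 for 95%, ME = 1.960 × 0.04152 = 0.08138.
p̂₁ − p̂₂ = 0.1610; interval 0.1610 ± 0.08138 gives (0.080, 0.242).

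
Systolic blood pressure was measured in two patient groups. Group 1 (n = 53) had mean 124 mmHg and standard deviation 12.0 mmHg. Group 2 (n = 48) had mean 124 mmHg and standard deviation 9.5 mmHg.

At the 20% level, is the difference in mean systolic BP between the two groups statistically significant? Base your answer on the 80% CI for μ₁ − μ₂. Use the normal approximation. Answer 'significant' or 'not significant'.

not significant

Standard errors of each mean: 12.0/√53 = 1.6483 and 9.5/√48 = 1.3712.
SE(x̄₁ − x̄₂) = √(1.6483² + 1.3712²) = 2.1441 for independent samples with unequal variances.
With z* = 1.282, the margin is 1.282 × 2.1441 = 2.7487.
x̄₁ − x̄₂ = 124 − 124 = 0.0000; the interval is 0.0000 ± 2.7487 = (-2.7487, 2.7487).
The interval (-2.7487, 2.7487) contains 0, so the difference is not significant.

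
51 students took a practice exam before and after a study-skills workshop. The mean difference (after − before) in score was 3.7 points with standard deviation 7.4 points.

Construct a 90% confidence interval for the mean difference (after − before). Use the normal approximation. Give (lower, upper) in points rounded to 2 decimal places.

Paired design: SE = s_d/√n = 7.4/√51 = 1.0362.
z* = 1.645; margin of error = 1.645 × 1.0362 = 1.7045.
3.7 ± 1.7045 → (2.00, 5.40).

(2.00, 5.40)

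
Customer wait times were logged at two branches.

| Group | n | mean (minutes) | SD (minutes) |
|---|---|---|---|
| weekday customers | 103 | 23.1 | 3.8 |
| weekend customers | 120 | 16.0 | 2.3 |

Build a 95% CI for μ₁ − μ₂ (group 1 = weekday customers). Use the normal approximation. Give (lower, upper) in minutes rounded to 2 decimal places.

(6.26, 7.94)

SE₁ = s₁/√n₁ = 3.8/√103 = 0.3744; SE₂ = 2.3/√120 = 0.2100.
Independent samples, unequal variances: SE_diff = √(SE₁² + SE₂²) = √(0.14017536 + 0.0441) = 0.4293.
z* = 1.960, so margin of error = 1.960 × 0.4293 = 0.8414.
Difference in means = 23.1 − 16.0 = 7.1000.
7.1000 ± 0.8414 → (6.26, 7.94).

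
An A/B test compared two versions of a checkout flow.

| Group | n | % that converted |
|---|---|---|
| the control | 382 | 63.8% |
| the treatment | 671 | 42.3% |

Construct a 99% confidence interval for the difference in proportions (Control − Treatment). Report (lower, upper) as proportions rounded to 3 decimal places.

(0.135, 0.295)

Each SE is √(p̂(1−p̂)/n): √(0.6380·0.3620/382) = 0.02459 and √(0.4230·0.5770/671) = 0.01907.
SE(p̂₁ − p̂₂) = √(SE₁² + SE₂²) = √(0.0006046681 + 0.0003636649) = 0.03112, since the two samples are independent.
At 99% confidence z* = 2.576; margin = 2.576 × 0.03112 = 0.08017.
The difference is 0.6380 − 0.4230 = 0.2150, so the interval is 0.2150 ± 0.08017 = (0.135, 0.295).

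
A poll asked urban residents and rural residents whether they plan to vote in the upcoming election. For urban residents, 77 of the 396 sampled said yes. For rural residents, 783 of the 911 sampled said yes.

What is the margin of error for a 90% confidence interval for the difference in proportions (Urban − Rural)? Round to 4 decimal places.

p̂₁ = 77/396 = 0.1944 and p̂₂ = 783/911 = 0.8595.
SE₁ = √(p̂₁(1−p̂₁)/n₁) = √(0.1944·0.8056/396) = 0.01989; SE₂ = √(0.8595·0.1405/911) = 0.01151.
Independent samples: SE of the difference = √(SE₁² + SE₂²) = √(0.0003956121 + 0.0001324801) = 0.02298.
z* for 90% confidence is 1.645, so the margin of error is 1.645 × 0.02298 = 0.03780.

0.0378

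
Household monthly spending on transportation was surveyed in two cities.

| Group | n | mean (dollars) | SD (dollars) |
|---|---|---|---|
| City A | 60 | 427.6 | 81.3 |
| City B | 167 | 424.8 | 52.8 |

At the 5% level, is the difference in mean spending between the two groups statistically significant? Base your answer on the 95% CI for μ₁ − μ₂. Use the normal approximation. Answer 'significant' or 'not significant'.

SE₁ = s₁/√n₁ = 81.3/√60 = 10.4958; SE₂ = 52.8/√167 = 4.0858.
Independent samples, unequal variances: SE_diff = √(SE₁² + SE₂²) = √(110.16181764 + 16.69376164) = 11.2630.
z* = 1.960, so margin of error = 1.960 × 11.2630 = 22.0755.
Difference in means = 427.6 − 424.8 = 2.8000.
2.8000 ± 22.0755 → (-19.2755, 24.8755).
The interval (-19.2755, 24.8755) contains 0, so the difference is not significant.

not significant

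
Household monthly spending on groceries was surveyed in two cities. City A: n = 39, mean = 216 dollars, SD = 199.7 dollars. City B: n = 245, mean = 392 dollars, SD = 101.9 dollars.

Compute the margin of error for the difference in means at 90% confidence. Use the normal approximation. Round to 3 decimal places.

Standard errors of each mean: 199.7/√39 = 31.9776 and 101.9/√245 = 6.5102.
SE(x̄₁ − x̄₂) = √(31.9776² + 6.5102²) = 32.6336 for independent samples with unequal variances.
With z* = 1.645, the margin is 1.645 × 32.6336 = 53.6823.

53.682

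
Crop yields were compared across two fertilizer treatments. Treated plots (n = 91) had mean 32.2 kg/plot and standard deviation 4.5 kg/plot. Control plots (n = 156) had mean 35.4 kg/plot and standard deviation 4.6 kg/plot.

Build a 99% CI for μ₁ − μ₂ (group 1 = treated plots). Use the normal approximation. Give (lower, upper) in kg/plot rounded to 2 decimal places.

(-4.74, -1.66)

Standard errors of each mean: 4.5/√91 = 0.4717 and 4.6/√156 = 0.3683.
SE(x̄₁ − x̄₂) = √(0.4717² + 0.3683²) = 0.5985 for independent samples with unequal variances.
With z* = 2.576, the margin is 2.576 × 0.5985 = 1.5417.
x̄₁ − x̄₂ = 32.2 − 35.4 = -3.2000; the interval is -3.2000 ± 1.5417 = (-4.74, -1.66).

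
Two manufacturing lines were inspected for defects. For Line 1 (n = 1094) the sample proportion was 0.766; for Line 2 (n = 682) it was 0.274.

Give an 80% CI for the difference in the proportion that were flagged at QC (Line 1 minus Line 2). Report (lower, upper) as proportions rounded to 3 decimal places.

Each SE is √(p̂(1−p̂)/n): √(0.7660·0.2340/1094) = 0.01280 and √(0.2740·0.7260/682) = 0.01708.
SE(p̂₁ − p̂₂) = √(SE₁² + SE₂²) = √(0.00016384 + 0.0002917264) = 0.02134, since the two samples are independent.
At 80% confidence z* = 1.282; margin = 1.282 × 0.02134 = 0.02736.
The difference is 0.7660 − 0.2740 = 0.4920, so the interval is 0.4920 ± 0.02736 = (0.465, 0.519).

(0.465, 0.519)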